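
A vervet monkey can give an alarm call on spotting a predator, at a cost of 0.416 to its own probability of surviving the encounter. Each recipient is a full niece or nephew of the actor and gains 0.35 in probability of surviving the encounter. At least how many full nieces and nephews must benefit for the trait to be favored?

r to a full niece or nephew = 0.25 (full aunt/uncle↔niece/nephew: two paths of length 3 through the shared grandparent pair: r = 2·(1/2)^3 = 1/4).
Hamilton's rule: n·r·B > C  ⇒  n > C/(r·B) = 0.416/(0.25·0.35) = 4.754.
The smallest integer exceeding 4.754 is 5.

5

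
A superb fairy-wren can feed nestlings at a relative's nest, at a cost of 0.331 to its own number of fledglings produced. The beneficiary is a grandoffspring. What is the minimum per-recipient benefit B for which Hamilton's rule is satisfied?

1.324

r to a grandoffspring = 1/4 (two parent–offspring links: r = (1/2)^2 = 1/4).
Hamilton's rule with n recipients of equal r: n·r·B > C, so B > C/(n·r) = 0.331/(1·0.25) = 1.324.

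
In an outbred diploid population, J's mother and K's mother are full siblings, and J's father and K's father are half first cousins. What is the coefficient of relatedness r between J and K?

0.140625

Independent pedigree routes through distinct common ancestors add.
J and K are related in two ways: first cousins through their mothers (r = 1/8) and half second cousins through their fathers (r = 1/64).
r = 1/8 + 1/64 = 0.140625.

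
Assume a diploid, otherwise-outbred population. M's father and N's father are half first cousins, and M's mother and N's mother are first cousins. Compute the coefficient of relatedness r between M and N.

Independent pedigree routes through distinct common ancestors add.
M and N are related in two ways: half second cousins through their fathers (r = 1/64) and second cousins through their mothers (r = 1/32).
r = 1/64 + 1/32 = 3/64 = 0.046875.

0.046875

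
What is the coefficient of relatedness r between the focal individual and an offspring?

One parent–offspring link: r = (1/2)^1 = 1/2.

0.5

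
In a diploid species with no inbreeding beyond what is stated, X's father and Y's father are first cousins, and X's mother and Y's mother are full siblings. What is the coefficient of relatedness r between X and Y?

Independent pedigree routes through distinct common ancestors add.
X and Y are related in two ways: second cousins through their fathers (r = 1/32) and first cousins through their mothers (r = 1/8).
r = 1/32 + 1/8 = 5/32 = 0.15625.

0.15625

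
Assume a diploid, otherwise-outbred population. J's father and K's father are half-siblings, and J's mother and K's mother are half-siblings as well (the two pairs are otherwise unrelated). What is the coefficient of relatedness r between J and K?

Independent pedigree routes through distinct common ancestors add.
J and K are related in two ways: half first cousins through their fathers (r = 1/16) and half first cousins through their mothers (r = 1/16).
r = 1/16 + 1/16 = 0.125.

0.125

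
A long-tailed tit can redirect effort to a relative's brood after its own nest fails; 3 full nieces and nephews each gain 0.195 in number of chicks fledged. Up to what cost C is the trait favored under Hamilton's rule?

0.14625

r to a full niece or nephew = 1/4 (full aunt/uncle↔niece/nephew: two paths of length 3 through the shared grandparent pair: r = 2·(1/2)^3 = 1/4).
Hamilton's rule: n·r·B > C, so the trait is favored while C < n·r·B = 3·0.25·0.195 = 0.14625.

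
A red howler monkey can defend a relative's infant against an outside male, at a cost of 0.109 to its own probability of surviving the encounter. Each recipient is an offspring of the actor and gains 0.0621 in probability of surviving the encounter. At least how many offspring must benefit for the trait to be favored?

r to an offspring = 1/2 (one parent–offspring link: r = (1/2)^1 = 1/2).
Hamilton's rule: n·r·B > C  ⇒  n > C/(r·B) = 0.109/(0.5·0.0621) = 3.51.
The smallest integer exceeding 3.51 is 4.

4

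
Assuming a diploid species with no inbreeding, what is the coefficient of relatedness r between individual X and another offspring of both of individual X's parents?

Each parent–offspring link contributes a factor of 1/2, and independent paths through distinct common ancestors add.
Full sibs share both parents — two paths of length 2: r = 2·(1/2)^2 = 1/2.

0.5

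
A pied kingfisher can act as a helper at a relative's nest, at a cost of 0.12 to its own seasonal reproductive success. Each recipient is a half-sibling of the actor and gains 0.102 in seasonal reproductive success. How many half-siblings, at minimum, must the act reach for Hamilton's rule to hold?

5

r to a half-sibling = 0.25 (half-sibs share one parent — one path of length 2: r = (1/2)^2 = 1/4).
Hamilton's rule: n·r·B > C  ⇒  n > C/(r·B) = 0.12/(0.25·0.102) = 4.706.
The smallest integer exceeding 4.706 is 5.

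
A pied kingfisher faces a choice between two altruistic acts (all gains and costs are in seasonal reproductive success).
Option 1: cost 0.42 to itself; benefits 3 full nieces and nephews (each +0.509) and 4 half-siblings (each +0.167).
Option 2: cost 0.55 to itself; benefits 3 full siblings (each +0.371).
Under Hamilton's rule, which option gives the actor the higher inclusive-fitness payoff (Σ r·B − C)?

Option 1

Option 1: r to a full niece or nephew = 0.25.
Option 1: r to a half-sibling = 0.25.
Option 1: Σ r·B − C = (3·0.25·0.509 + 4·0.25·0.167) − 0.42 = 0.12875.
Option 2: r to a full sibling = 0.5.
Option 2: Σ r·B − C = (3·0.5·0.371) − 0.55 = 0.0065.
Option 1 has the higher net inclusive-fitness payoff.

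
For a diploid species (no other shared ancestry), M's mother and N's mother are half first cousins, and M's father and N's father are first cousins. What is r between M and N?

0.046875

Independent pedigree routes through distinct common ancestors add.
M and N are related in two ways: half second cousins through their mothers (r = 1/64) and second cousins through their fathers (r = 1/32).
r = 1/64 + 1/32 = 0.046875.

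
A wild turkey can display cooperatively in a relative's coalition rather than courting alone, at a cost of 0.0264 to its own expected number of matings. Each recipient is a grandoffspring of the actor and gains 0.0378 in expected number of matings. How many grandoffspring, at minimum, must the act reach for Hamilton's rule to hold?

3

r to a grandoffspring = 1/4 (two parent–offspring links: r = (1/2)^2 = 1/4).
Hamilton's rule: n·r·B > C  ⇒  n > C/(r·B) = 0.0264/(0.25·0.0378) = 2.794.
The smallest integer exceeding 2.794 is 3.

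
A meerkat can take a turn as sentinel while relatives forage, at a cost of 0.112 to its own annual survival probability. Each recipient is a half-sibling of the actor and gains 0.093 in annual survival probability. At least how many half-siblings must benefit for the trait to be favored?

r to a half-sibling = 1/4 (half-sibs share one parent — one path of length 2: r = (1/2)^2 = 1/4).
Hamilton's rule: n·r·B > C  ⇒  n > C/(r·B) = 0.112/(0.25·0.093) = 4.817.
The smallest integer exceeding 4.817 is 5.

5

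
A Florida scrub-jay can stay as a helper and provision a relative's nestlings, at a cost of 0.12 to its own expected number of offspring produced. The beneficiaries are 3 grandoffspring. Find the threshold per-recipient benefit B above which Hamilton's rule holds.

0.16

r to a grandoffspring = 1/4 (two parent–offspring links: r = (1/2)^2 = 1/4).
Hamilton's rule with n recipients of equal r: n·r·B > C, so B > C/(n·r) = 0.12/(3·0.25) = 0.16.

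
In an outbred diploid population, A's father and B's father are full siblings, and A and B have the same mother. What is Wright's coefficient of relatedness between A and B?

Relatedness sums over independent paths through distinct common ancestors.
A and B are related in two ways: first cousins through their fathers (r = 1/8) and half-sibs through their shared mother (r = 1/4).
r = 1/8 + 1/4 = 3/8 = 0.375.

0.375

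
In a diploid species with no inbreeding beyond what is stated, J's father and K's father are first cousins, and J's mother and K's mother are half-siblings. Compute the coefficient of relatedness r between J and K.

0.09375

Wright's path rule: contributions from independent ancestry routes add.
J and K are related in two ways: second cousins through their fathers (r = 1/32) and half first cousins through their mothers (r = 1/16).
r = 1/32 + 1/16 = 3/32 = 0.09375.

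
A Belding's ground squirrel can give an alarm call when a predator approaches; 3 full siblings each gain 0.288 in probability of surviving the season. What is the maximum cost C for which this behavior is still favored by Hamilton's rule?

0.432

r to a full sibling = 0.5 (full sibs share both parents — two paths of length 2: r = 2·(1/2)^2 = 1/2).
Hamilton's rule: n·r·B > C, so the trait is favored while C < n·r·B = 3·0.5·0.288 = 0.432.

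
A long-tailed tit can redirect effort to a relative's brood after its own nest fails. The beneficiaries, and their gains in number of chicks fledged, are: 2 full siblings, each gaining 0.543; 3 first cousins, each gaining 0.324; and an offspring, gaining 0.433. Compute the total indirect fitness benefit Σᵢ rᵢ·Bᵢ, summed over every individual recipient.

0.881

r to a full sibling = 0.5 (full sibs share both parents — two paths of length 2: r = 2·(1/2)^2 = 1/2).
r to a first cousin = 0.125 (first cousins share one grandparent pair — two paths of length 4: r = 2·(1/2)^4 = 1/8).
r to an offspring = 0.5 (one parent–offspring link: r = (1/2)^1 = 1/2).
Summing one r·B term per recipient: 2·0.5·0.543 + 3·0.125·0.324 + 1·0.5·0.433 = 0.881.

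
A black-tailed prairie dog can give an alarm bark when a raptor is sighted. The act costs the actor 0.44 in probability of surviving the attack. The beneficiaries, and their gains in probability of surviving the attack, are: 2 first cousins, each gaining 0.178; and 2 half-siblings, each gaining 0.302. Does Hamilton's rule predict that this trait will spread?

No

Hamilton's rule: the trait is favored when the sum of r·B over every recipient exceeds the actor's cost C.
r to a first cousin = 0.125 (first cousins share one grandparent pair — two paths of length 4: r = 2·(1/2)^4 = 1/8).
r to a half-sibling = 0.25 (half-sibs share one parent — one path of length 2: r = (1/2)^2 = 1/4).
Summing one r·B term per recipient: 2·0.125·0.178 + 2·0.25·0.302 = 0.1955.
0.1955 < 0.44: the indirect benefit is less than the cost.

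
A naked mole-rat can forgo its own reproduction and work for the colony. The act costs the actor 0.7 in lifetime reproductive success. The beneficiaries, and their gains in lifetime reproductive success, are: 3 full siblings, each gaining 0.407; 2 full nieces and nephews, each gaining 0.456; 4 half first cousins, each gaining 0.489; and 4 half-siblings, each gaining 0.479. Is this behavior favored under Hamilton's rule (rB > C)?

Yes

Hamilton's rule: the trait is favored when the sum of r·B over every recipient exceeds the actor's cost C.
r to a full sibling = 0.5 (full sibs share both parents — two paths of length 2: r = 2·(1/2)^2 = 1/2).
r to a full niece or nephew = 1/4 (full aunt/uncle↔niece/nephew: two paths of length 3 through the shared grandparent pair: r = 2·(1/2)^3 = 1/4).
r to a half first cousin = 0.0625 (half first cousins share one grandparent — one path of length 4: r = (1/2)^4 = 1/16).
r to a half-sibling = 1/4 (half-sibs share one parent — one path of length 2: r = (1/2)^2 = 1/4).
Summing one r·B term per recipient: 3·0.5·0.407 + 2·0.25·0.456 + 4·0.0625·0.489 + 4·0.25·0.479 = 1.43975.
1.43975 > 0.7: the indirect benefit exceeds the cost.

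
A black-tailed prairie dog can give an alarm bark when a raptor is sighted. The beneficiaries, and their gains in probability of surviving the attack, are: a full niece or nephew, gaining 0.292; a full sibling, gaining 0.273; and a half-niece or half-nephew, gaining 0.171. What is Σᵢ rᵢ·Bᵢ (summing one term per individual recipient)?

r to a full niece or nephew = 0.25 (full aunt/uncle↔niece/nephew: two paths of length 3 through the shared grandparent pair: r = 2·(1/2)^3 = 1/4).
r to a full sibling = 0.5 (full sibs share both parents — two paths of length 2: r = 2·(1/2)^2 = 1/2).
r to a half-niece or half-nephew = 0.125 (half-aunt/uncle↔niece/nephew: one path of length 3: r = (1/2)^3 = 1/8).
Summing one r·B term per recipient: 1·0.25·0.292 + 1·0.5·0.273 + 1·0.125·0.171 = 0.230875.

0.230875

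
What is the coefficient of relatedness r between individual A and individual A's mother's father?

Each parent–offspring link contributes a factor of 1/2, and independent paths through distinct common ancestors add.
Two parent–offspring links: r = (1/2)^2 = 1/4.

0.25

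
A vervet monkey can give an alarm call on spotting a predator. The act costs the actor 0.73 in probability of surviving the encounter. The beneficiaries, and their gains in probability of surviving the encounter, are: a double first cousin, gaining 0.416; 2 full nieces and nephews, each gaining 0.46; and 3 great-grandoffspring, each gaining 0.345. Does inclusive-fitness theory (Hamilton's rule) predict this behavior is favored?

Hamilton's rule: the trait is favored when the sum of r·B over every recipient exceeds the actor's cost C.
r to a double first cousin = 0.25 (double first cousins share both grandparent pairs — four paths of length 4: r = 4·(1/2)^4 = 1/4).
r to a full niece or nephew = 0.25 (full aunt/uncle↔niece/nephew: two paths of length 3 through the shared grandparent pair: r = 2·(1/2)^3 = 1/4).
r to a great-grandoffspring = 0.125 (three parent–offspring links: r = (1/2)^3 = 1/8).
Summing one r·B term per recipient: 1·0.25·0.416 + 2·0.25·0.46 + 3·0.125·0.345 = 0.463375.
0.463375 < 0.73: the indirect benefit is less than the cost.

No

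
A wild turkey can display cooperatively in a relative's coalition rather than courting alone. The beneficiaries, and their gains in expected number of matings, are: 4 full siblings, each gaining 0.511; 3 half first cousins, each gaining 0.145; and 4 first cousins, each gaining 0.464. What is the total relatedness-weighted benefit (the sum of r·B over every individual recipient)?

1.2811875

r to a full sibling = 0.5 (full sibs share both parents — two paths of length 2: r = 2·(1/2)^2 = 1/2).
r to a half first cousin = 0.0625 (half first cousins share one grandparent — one path of length 4: r = (1/2)^4 = 1/16).
r to a first cousin = 0.125 (first cousins share one grandparent pair — two paths of length 4: r = 2·(1/2)^4 = 1/8).
Summing one r·B term per recipient: 4·0.5·0.511 + 3·0.0625·0.145 + 4·0.125·0.464 = 1.2811875.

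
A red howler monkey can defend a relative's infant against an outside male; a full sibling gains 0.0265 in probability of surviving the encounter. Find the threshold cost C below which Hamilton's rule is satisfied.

r to a full sibling = 1/2 (full sibs share both parents — two paths of length 2: r = 2·(1/2)^2 = 1/2).
Hamilton's rule: n·r·B > C, so the trait is favored while C < n·r·B = 1·0.5·0.0265 = 0.01325.

0.01325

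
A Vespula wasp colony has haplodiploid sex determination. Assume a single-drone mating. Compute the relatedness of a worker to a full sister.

0.75

Haplodiploid full sisters inherit their father's entire haploid genome identically (contributing 1/2) and on average half of their mother's contribution (1/2 · 1/2 = 1/4); r = 1/2 + 1/4 = 3/4.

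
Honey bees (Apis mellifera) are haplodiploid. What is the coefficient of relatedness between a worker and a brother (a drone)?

Her haploid brother carries none of their father's genes and a random half of their mother's genome; that half matches the maternal half of her own genome with probability 1/2: r = 1/2 · 1/2 = 1/4.

0.25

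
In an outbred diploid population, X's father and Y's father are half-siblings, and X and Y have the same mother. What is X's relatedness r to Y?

Wright's path rule: contributions from independent ancestry routes add.
X and Y are related in two ways: half first cousins through their fathers (r = 1/16) and half-sibs through their shared mother (r = 1/4).
r = 1/16 + 1/4 = 5/16 = 0.3125.

0.3125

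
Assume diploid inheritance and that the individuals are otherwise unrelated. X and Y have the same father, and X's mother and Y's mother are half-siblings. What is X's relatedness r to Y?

Wright's path rule: contributions from independent ancestry routes add.
X and Y are related in two ways: half-sibs through their shared father (r = 1/4) and half first cousins through their mothers (r = 1/16).
r = 1/4 + 1/16 = 5/16 = 0.3125.

0.3125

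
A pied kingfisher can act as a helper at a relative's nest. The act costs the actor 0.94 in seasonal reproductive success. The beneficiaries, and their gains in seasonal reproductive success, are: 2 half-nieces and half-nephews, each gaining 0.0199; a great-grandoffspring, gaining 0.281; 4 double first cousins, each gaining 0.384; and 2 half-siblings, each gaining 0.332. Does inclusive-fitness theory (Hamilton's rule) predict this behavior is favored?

No

Hamilton's rule: the trait is favored when the sum of r·B over every recipient exceeds the actor's cost C.
r to a half-niece or half-nephew = 0.125 (half-aunt/uncle↔niece/nephew: one path of length 3: r = (1/2)^3 = 1/8).
r to a great-grandoffspring = 0.125 (three parent–offspring links: r = (1/2)^3 = 1/8).
r to a double first cousin = 1/4 (double first cousins share both grandparent pairs — four paths of length 4: r = 4·(1/2)^4 = 1/4).
r to a half-sibling = 0.25 (half-sibs share one parent — one path of length 2: r = (1/2)^2 = 1/4).
Summing one r·B term per recipient: 2·0.125·0.0199 + 1·0.125·0.281 + 4·0.25·0.384 + 2·0.25·0.332 = 0.5901.
0.5901 < 0.94: the indirect benefit is less than the cost.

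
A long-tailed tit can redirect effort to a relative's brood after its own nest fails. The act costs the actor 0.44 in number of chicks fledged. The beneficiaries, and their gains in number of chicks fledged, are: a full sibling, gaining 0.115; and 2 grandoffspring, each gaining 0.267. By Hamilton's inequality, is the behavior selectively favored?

Hamilton's rule: the trait is favored when the sum of r·B over every recipient exceeds the actor's cost C.
r to a full sibling = 0.5 (full sibs share both parents — two paths of length 2: r = 2·(1/2)^2 = 1/2).
r to a grandoffspring = 0.25 (two parent–offspring links: r = (1/2)^2 = 1/4).
Summing one r·B term per recipient: 1·0.5·0.115 + 2·0.25·0.267 = 0.191.
0.191 < 0.44: the indirect benefit is less than the cost.

No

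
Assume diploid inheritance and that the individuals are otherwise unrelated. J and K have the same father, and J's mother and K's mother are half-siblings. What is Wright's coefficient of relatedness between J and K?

Wright's path rule: contributions from independent ancestry routes add.
J and K are related in two ways: half-sibs through their shared father (r = 1/4) and half first cousins through their mothers (r = 1/16).
r = 1/4 + 1/16 = 5/16 = 0.3125.

0.3125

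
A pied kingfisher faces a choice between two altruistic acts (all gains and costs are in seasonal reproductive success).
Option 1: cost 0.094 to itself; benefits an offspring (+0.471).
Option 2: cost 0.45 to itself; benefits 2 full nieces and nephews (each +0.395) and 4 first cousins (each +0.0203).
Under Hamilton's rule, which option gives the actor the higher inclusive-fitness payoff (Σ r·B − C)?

Option 1: r to an offspring = 0.5.
Option 1: Σ r·B − C = (1·0.5·0.471) − 0.094 = 0.1415.
Option 2: r to a full niece or nephew = 0.25.
Option 2: r to a first cousin = 0.125.
Option 2: Σ r·B − C = (2·0.25·0.395 + 4·0.125·0.0203) − 0.45 = -0.24235.
Option 1 has the higher net inclusive-fitness payoff.

Option 1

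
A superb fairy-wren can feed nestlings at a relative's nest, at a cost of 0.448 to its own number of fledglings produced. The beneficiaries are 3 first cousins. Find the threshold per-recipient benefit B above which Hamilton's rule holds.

r to a first cousin = 0.125 (first cousins share one grandparent pair — two paths of length 4: r = 2·(1/2)^4 = 1/8).
Hamilton's rule with n recipients of equal r: n·r·B > C, so B > C/(n·r) = 0.448/(3·0.125) = 1.1947.

1.1947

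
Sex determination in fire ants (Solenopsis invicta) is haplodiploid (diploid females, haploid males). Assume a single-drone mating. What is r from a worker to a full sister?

Haplodiploid full sisters inherit their father's entire haploid genome identically (contributing 1/2) and on average half of their mother's contribution (1/2 · 1/2 = 1/4); r = 1/2 + 1/4 = 3/4.

0.75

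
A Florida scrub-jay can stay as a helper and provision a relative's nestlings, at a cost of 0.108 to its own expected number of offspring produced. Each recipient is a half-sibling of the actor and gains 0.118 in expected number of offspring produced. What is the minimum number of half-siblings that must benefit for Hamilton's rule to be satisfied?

r to a half-sibling = 1/4 (half-sibs share one parent — one path of length 2: r = (1/2)^2 = 1/4).
Hamilton's rule: n·r·B > C  ⇒  n > C/(r·B) = 0.108/(0.25·0.118) = 3.661.
The smallest integer exceeding 3.661 is 4.

4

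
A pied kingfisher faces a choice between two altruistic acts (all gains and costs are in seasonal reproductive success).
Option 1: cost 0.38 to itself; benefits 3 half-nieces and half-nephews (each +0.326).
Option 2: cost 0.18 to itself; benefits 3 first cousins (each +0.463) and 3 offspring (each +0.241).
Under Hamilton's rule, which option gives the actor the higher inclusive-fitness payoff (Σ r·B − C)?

Option 1: r to a half-niece or half-nephew = 0.125.
Option 1: Σ r·B − C = (3·0.125·0.326) − 0.38 = -0.25775.
Option 2: r to a first cousin = 0.125.
Option 2: r to an offspring = 0.5.
Option 2: Σ r·B − C = (3·0.125·0.463 + 3·0.5·0.241) − 0.18 = 0.355125.
Option 2 has the higher net inclusive-fitness payoff.

Option 2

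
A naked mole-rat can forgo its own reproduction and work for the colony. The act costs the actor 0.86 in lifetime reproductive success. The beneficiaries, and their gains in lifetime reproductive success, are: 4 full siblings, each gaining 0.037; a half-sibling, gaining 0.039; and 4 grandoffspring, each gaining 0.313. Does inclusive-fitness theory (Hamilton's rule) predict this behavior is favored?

No

Hamilton's rule: the trait is favored when the sum of r·B over every recipient exceeds the actor's cost C.
r to a full sibling = 0.5 (full sibs share both parents — two paths of length 2: r = 2·(1/2)^2 = 1/2).
r to a half-sibling = 0.25 (half-sibs share one parent — one path of length 2: r = (1/2)^2 = 1/4).
r to a grandoffspring = 0.25 (two parent–offspring links: r = (1/2)^2 = 1/4).
Summing one r·B term per recipient: 4·0.5·0.037 + 1·0.25·0.039 + 4·0.25·0.313 = 0.39675.
0.39675 < 0.86: the indirect benefit is less than the cost.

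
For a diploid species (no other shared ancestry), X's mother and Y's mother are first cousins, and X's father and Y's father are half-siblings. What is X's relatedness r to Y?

0.09375

Relatedness sums over independent paths through distinct common ancestors.
X and Y are related in two ways: second cousins through their mothers (r = 1/32) and half first cousins through their fathers (r = 1/16).
r = 1/32 + 1/16 = 3/32 = 0.09375.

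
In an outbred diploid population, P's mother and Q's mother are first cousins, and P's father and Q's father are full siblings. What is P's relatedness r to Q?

Wright's path rule: contributions from independent ancestry routes add.
P and Q are related in two ways: second cousins through their mothers (r = 1/32) and first cousins through their fathers (r = 1/8).
r = 1/32 + 1/8 = 5/32 = 0.15625.

0.15625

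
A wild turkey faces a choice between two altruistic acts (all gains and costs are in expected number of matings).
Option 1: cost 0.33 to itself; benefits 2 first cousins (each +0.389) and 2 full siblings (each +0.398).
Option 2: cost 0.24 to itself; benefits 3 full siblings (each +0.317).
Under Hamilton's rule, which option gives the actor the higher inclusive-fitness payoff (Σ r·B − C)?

Option 1: r to a first cousin = 0.125.
Option 1: r to a full sibling = 0.5.
Option 1: Σ r·B − C = (2·0.125·0.389 + 2·0.5·0.398) − 0.33 = 0.16525.
Option 2: r to a full sibling = 0.5.
Option 2: Σ r·B − C = (3·0.5·0.317) − 0.24 = 0.2355.
Option 2 has the higher net inclusive-fitness payoff.

Option 2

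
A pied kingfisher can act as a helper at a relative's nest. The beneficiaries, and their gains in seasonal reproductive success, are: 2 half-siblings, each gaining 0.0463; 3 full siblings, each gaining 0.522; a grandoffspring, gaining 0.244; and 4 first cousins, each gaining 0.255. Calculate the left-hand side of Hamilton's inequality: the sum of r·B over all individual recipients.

r to a half-sibling = 1/4 (half-sibs share one parent — one path of length 2: r = (1/2)^2 = 1/4).
r to a full sibling = 1/2 (full sibs share both parents — two paths of length 2: r = 2·(1/2)^2 = 1/2).
r to a grandoffspring = 0.25 (two parent–offspring links: r = (1/2)^2 = 1/4).
r to a first cousin = 1/8 (first cousins share one grandparent pair — two paths of length 4: r = 2·(1/2)^4 = 1/8).
Summing one r·B term per recipient: 2·0.25·0.0463 + 3·0.5·0.522 + 1·0.25·0.244 + 4·0.125·0.255 = 0.99465.

0.99465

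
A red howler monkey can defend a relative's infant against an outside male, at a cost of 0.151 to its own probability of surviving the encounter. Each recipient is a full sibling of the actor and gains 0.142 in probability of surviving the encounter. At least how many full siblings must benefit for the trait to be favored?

r to a full sibling = 1/2 (full sibs share both parents — two paths of length 2: r = 2·(1/2)^2 = 1/2).
Hamilton's rule: n·r·B > C  ⇒  n > C/(r·B) = 0.151/(0.5·0.142) = 2.127.
The smallest integer exceeding 2.127 is 3.

3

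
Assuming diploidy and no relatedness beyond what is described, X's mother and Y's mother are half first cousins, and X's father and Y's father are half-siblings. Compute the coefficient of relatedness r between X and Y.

0.078125

Wright's path rule: contributions from independent ancestry routes add.
X and Y are related in two ways: half second cousins through their mothers (r = 1/64) and half first cousins through their fathers (r = 1/16).
r = 1/64 + 1/16 = 0.078125.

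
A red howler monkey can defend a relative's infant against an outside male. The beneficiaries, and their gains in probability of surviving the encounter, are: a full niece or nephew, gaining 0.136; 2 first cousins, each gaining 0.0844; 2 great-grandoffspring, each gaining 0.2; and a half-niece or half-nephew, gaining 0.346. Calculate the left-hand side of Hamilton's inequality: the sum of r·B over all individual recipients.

0.14835

r to a full niece or nephew = 1/4 (full aunt/uncle↔niece/nephew: two paths of length 3 through the shared grandparent pair: r = 2·(1/2)^3 = 1/4).
r to a first cousin = 1/8 (first cousins share one grandparent pair — two paths of length 4: r = 2·(1/2)^4 = 1/8).
r to a great-grandoffspring = 0.125 (three parent–offspring links: r = (1/2)^3 = 1/8).
r to a half-niece or half-nephew = 1/8 (half-aunt/uncle↔niece/nephew: one path of length 3: r = (1/2)^3 = 1/8).
Summing one r·B term per recipient: 1·0.25·0.136 + 2·0.125·0.0844 + 2·0.125·0.2 + 1·0.125·0.346 = 0.14835.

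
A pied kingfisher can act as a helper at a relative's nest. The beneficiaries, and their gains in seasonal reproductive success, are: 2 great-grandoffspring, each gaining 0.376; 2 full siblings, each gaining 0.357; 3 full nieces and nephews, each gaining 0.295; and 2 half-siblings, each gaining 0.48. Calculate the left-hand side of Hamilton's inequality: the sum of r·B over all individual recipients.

r to a great-grandoffspring = 0.125 (three parent–offspring links: r = (1/2)^3 = 1/8).
r to a full sibling = 0.5 (full sibs share both parents — two paths of length 2: r = 2·(1/2)^2 = 1/2).
r to a full niece or nephew = 0.25 (full aunt/uncle↔niece/nephew: two paths of length 3 through the shared grandparent pair: r = 2·(1/2)^3 = 1/4).
r to a half-sibling = 1/4 (half-sibs share one parent — one path of length 2: r = (1/2)^2 = 1/4).
Summing one r·B term per recipient: 2·0.125·0.376 + 2·0.5·0.357 + 3·0.25·0.295 + 2·0.25·0.48 = 0.91225.

0.91225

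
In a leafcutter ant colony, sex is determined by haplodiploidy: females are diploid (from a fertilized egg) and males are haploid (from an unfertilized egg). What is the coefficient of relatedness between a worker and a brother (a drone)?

0.25

Her haploid brother carries none of their father's genes and a random half of their mother's genome; that half matches the maternal half of her own genome with probability 1/2: r = 1/2 · 1/2 = 1/4.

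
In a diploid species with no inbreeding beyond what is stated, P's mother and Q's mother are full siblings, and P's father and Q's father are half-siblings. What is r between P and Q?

0.1875

Relatedness sums over independent paths through distinct common ancestors.
P and Q are related in two ways: first cousins through their mothers (r = 1/8) and half first cousins through their fathers (r = 1/16).
r = 1/8 + 1/16 = 0.1875.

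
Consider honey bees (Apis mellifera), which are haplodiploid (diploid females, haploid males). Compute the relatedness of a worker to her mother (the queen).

0.5

One meiotic link between diploid queen and diploid daughter: r = 1/2.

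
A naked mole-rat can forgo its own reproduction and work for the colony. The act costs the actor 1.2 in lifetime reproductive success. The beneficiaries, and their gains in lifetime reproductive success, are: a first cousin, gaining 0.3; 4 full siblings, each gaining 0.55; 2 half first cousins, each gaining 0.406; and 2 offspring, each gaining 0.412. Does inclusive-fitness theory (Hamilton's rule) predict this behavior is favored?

Hamilton's rule: the trait is favored when the sum of r·B over every recipient exceeds the actor's cost C.
r to a first cousin = 1/8 (first cousins share one grandparent pair — two paths of length 4: r = 2·(1/2)^4 = 1/8).
r to a full sibling = 0.5 (full sibs share both parents — two paths of length 2: r = 2·(1/2)^2 = 1/2).
r to a half first cousin = 1/16 (half first cousins share one grandparent — one path of length 4: r = (1/2)^4 = 1/16).
r to an offspring = 0.5 (one parent–offspring link: r = (1/2)^1 = 1/2).
Summing one r·B term per recipient: 1·0.125·0.3 + 4·0.5·0.55 + 2·0.0625·0.406 + 2·0.5·0.412 = 1.60025.
1.60025 > 1.2: the indirect benefit exceeds the cost.

Yes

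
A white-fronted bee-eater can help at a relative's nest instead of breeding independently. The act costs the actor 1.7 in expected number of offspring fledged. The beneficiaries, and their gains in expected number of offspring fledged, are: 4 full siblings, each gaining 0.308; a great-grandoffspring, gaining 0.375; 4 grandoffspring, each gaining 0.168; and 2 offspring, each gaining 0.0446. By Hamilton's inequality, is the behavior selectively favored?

Hamilton's rule: the trait is favored when the sum of r·B over every recipient exceeds the actor's cost C.
r to a full sibling = 1/2 (full sibs share both parents — two paths of length 2: r = 2·(1/2)^2 = 1/2).
r to a great-grandoffspring = 1/8 (three parent–offspring links: r = (1/2)^3 = 1/8).
r to a grandoffspring = 1/4 (two parent–offspring links: r = (1/2)^2 = 1/4).
r to an offspring = 0.5 (one parent–offspring link: r = (1/2)^1 = 1/2).
Summing one r·B term per recipient: 4·0.5·0.308 + 1·0.125·0.375 + 4·0.25·0.168 + 2·0.5·0.0446 = 0.875475.
0.875475 < 1.7: the indirect benefit is less than the cost.

No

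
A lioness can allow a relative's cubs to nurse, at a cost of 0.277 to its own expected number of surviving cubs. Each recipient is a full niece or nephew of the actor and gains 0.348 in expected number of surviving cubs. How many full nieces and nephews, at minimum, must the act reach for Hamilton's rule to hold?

4

r to a full niece or nephew = 1/4 (full aunt/uncle↔niece/nephew: two paths of length 3 through the shared grandparent pair: r = 2·(1/2)^3 = 1/4).
Hamilton's rule: n·r·B > C  ⇒  n > C/(r·B) = 0.277/(0.25·0.348) = 3.184.
The smallest integer exceeding 3.184 is 4.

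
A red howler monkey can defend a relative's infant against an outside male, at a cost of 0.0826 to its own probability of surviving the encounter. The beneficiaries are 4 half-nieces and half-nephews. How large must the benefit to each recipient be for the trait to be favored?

r to a half-niece or half-nephew = 0.125 (half-aunt/uncle↔niece/nephew: one path of length 3: r = (1/2)^3 = 1/8).
Hamilton's rule with n recipients of equal r: n·r·B > C, so B > C/(n·r) = 0.0826/(4·0.125) = 0.1652.

0.1652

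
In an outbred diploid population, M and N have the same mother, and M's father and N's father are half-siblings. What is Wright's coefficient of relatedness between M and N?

0.3125

Wright's path rule: contributions from independent ancestry routes add.
M and N are related in two ways: half-sibs through their shared mother (r = 1/4) and half first cousins through their fathers (r = 1/16).
r = 1/4 + 1/16 = 5/16 = 0.3125.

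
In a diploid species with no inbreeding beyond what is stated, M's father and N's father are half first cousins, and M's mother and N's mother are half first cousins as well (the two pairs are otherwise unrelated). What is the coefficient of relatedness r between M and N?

0.03125

Relatedness sums over independent paths through distinct common ancestors.
M and N are related in two ways: half second cousins through their fathers (r = 1/64) and half second cousins through their mothers (r = 1/64).
r = 1/64 + 1/64 = 0.03125.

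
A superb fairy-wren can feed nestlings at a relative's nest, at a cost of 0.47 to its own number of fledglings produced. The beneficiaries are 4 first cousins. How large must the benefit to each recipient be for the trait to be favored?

0.94

r to a first cousin = 1/8 (first cousins share one grandparent pair — two paths of length 4: r = 2·(1/2)^4 = 1/8).
Hamilton's rule with n recipients of equal r: n·r·B > C, so B > C/(n·r) = 0.47/(4·0.125) = 0.94.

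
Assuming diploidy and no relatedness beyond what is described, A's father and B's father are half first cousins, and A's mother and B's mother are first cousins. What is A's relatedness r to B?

Independent pedigree routes through distinct common ancestors add.
A and B are related in two ways: half second cousins through their fathers (r = 1/64) and second cousins through their mothers (r = 1/32).
r = 1/64 + 1/32 = 3/64 = 0.046875.

0.046875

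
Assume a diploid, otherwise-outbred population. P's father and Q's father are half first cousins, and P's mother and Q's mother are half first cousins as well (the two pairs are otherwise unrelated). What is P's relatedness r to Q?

Relatedness sums over independent paths through distinct common ancestors.
P and Q are related in two ways: half second cousins through their fathers (r = 1/64) and half second cousins through their mothers (r = 1/64).
r = 1/64 + 1/64 = 1/32 = 0.03125.

0.03125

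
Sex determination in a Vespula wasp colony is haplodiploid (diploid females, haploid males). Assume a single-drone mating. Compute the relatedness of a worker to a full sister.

0.75

Haplodiploid full sisters inherit their father's entire haploid genome identically (contributing 1/2) and on average half of their mother's contribution (1/2 · 1/2 = 1/4); r = 1/2 + 1/4 = 3/4.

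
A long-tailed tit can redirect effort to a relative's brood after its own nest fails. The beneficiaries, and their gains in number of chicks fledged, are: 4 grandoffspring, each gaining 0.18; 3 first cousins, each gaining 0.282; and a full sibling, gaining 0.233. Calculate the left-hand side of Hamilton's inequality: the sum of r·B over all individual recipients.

r to a grandoffspring = 0.25 (two parent–offspring links: r = (1/2)^2 = 1/4).
r to a first cousin = 0.125 (first cousins share one grandparent pair — two paths of length 4: r = 2·(1/2)^4 = 1/8).
r to a full sibling = 0.5 (full sibs share both parents — two paths of length 2: r = 2·(1/2)^2 = 1/2).
Summing one r·B term per recipient: 4·0.25·0.18 + 3·0.125·0.282 + 1·0.5·0.233 = 0.40225.

0.40225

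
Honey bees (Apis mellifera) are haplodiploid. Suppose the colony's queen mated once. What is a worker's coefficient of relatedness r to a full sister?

0.75

Haplodiploid full sisters inherit their father's entire haploid genome identically (contributing 1/2) and on average half of their mother's contribution (1/2 · 1/2 = 1/4); r = 1/2 + 1/4 = 3/4.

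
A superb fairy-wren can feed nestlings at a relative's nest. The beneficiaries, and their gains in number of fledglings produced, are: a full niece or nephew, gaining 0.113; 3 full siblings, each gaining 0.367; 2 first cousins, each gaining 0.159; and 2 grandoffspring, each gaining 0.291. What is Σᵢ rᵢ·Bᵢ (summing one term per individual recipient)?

r to a full niece or nephew = 0.25 (full aunt/uncle↔niece/nephew: two paths of length 3 through the shared grandparent pair: r = 2·(1/2)^3 = 1/4).
r to a full sibling = 1/2 (full sibs share both parents — two paths of length 2: r = 2·(1/2)^2 = 1/2).
r to a first cousin = 1/8 (first cousins share one grandparent pair — two paths of length 4: r = 2·(1/2)^4 = 1/8).
r to a grandoffspring = 0.25 (two parent–offspring links: r = (1/2)^2 = 1/4).
Summing one r·B term per recipient: 1·0.25·0.113 + 3·0.5·0.367 + 2·0.125·0.159 + 2·0.25·0.291 = 0.764.

0.764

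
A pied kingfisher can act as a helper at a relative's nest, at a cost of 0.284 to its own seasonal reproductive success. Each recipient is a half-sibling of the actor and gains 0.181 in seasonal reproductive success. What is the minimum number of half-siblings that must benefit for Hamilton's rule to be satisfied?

r to a half-sibling = 1/4 (half-sibs share one parent — one path of length 2: r = (1/2)^2 = 1/4).
Hamilton's rule: n·r·B > C  ⇒  n > C/(r·B) = 0.284/(0.25·0.181) = 6.276.
The smallest integer exceeding 6.276 is 7.

7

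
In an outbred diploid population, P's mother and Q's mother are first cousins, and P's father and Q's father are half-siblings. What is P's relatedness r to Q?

Wright's path rule: contributions from independent ancestry routes add.
P and Q are related in two ways: second cousins through their mothers (r = 1/32) and half first cousins through their fathers (r = 1/16).
r = 1/32 + 1/16 = 0.09375.

0.09375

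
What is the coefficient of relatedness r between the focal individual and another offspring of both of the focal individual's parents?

Each parent–offspring link contributes a factor of 1/2, and independent paths through distinct common ancestors add.
Full sibs share both parents — two paths of length 2: r = 2·(1/2)^2 = 1/2.

0.5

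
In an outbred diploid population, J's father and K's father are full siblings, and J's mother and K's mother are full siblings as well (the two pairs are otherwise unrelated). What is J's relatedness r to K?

0.25

Relatedness sums over independent paths through distinct common ancestors.
J and K are related in two ways: first cousins through their fathers (r = 1/8) and first cousins through their mothers (r = 1/8) — i.e. double first cousins.
r = 1/8 + 1/8 = 1/4 = 0.25.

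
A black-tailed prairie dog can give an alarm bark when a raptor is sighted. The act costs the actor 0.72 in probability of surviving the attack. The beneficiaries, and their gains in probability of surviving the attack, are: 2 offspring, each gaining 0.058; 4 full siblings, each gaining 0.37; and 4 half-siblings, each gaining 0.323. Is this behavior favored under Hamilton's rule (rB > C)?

Yes

Hamilton's rule: the trait is favored when the sum of r·B over every recipient exceeds the actor's cost C.
r to an offspring = 0.5 (one parent–offspring link: r = (1/2)^1 = 1/2).
r to a full sibling = 1/2 (full sibs share both parents — two paths of length 2: r = 2·(1/2)^2 = 1/2).
r to a half-sibling = 0.25 (half-sibs share one parent — one path of length 2: r = (1/2)^2 = 1/4).
Summing one r·B term per recipient: 2·0.5·0.058 + 4·0.5·0.37 + 4·0.25·0.323 = 1.121.
1.121 > 0.72: the indirect benefit exceeds the cost.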